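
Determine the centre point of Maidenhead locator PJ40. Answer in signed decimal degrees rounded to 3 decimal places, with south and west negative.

Field P=15, J=9: +15·20° lon, +9·10° lat → SW at lon 120°, lat 0°.
Square 4, 0: +4·2° lon, +0·1° lat → SW at lon 128°, lat 0°.
Cell spans 2° lon × 1° lat. Centre is SW corner plus half of each.
latitude 0.500, longitude 129.000.

0.500, 129.000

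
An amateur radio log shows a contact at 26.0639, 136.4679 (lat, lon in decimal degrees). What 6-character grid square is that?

Shift to the Maidenhead origin (180°W, 90°S): lon 316.4679, lat 116.0639.
Field: 316.4679/20 → 15 → P, 116.0639/10 → 11 → L; chars PL.
Square: 16.4679/2 → 8, 6.0639/1 → 6; chars 86.
Subsquare: 0.4679/0.0833333 → 5 → f, 0.0639/0.0416667 → 1 → b; chars fb.

PL86fb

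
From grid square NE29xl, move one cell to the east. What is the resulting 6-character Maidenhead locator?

NE39al

Longitude subsquare x = 23; +1 → 24, wraps to 0 = a, carry into square.
Longitude square 2; +1 → 3.
The latitude characters are unchanged.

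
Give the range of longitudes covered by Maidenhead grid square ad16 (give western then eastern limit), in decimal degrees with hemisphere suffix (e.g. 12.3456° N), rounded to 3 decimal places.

178.000° W, 176.000° W

Field A=0, D=3: +0·20° lon, +3·10° lat → SW at lon -180°, lat -60°.
Square 1, 6: +1·2° lon, +6·1° lat → SW at lon -178°, lat -54°.
Cell spans 2° lon × 1° lat.
west 178.000° W, east 176.000° W.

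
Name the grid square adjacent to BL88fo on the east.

BL88go

Longitude subsquare f = 5; +1 → 6 = g.
The latitude characters are unchanged.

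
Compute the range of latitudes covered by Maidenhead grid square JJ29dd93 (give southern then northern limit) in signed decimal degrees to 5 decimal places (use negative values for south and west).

9.13750, 9.14167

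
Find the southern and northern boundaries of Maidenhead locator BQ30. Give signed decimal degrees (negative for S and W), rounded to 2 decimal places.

70.00, 71.00

Field B=1, Q=16: +1·20° lon, +16·10° lat → SW at lon -160°, lat 70°.
Square 3, 0: +3·2° lon, +0·1° lat → SW at lon -154°, lat 70°.
Cell spans 2° lon × 1° lat.
south 70.00, north 71.00.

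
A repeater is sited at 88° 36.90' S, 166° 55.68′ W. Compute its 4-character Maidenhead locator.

AA61

Offset from 180°W / 90°S: lon 13.07°, lat 1.39°.
Field (20°×10°, letters A–R): lon ⌊13.07/20⌋ = 0 → A; lat ⌊1.39/10⌋ = 0 → A.
Square (2°×1°, digits 0–9): lon ⌊13.07/2⌋ = 6; lat ⌊1.39/1⌋ = 1.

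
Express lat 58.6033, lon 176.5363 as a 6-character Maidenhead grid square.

RO88go

Add 180° to longitude and 90° to latitude: 356.5363, 148.6033.
Field: 356.5363/20 → 17 → R, 148.6033/10 → 14 → O; chars RO.
Square: 16.5363/2 → 8, 8.6033/1 → 8; chars 88.
Subsquare: 0.5363/0.0833333 → 6 → g, 0.6033/0.0416667 → 14 → o; chars go.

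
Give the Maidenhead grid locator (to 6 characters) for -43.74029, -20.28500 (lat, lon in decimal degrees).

HE96ug

Offset from 180°W / 90°S: lon 159.7150°, lat 46.2597°.
Field (20°×10°, letters A–R): 159.7150/20 → 7 → H, 46.2597/10 → 4 → E; chars HE.
Square (2°×1°, digits 0–9): 19.7150/2 → 9, 6.2597/1 → 6; chars 96.
Subsquare (5′×2.5′, letters a–x): 1.7150/0.0833333 → 20 → u, 0.2597/0.0416667 → 6 → g; chars ug.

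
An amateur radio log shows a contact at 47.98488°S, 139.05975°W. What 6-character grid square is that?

Shift to the Maidenhead origin (180°W, 90°S): lon 40.9402, lat 42.0151.
Field: 40.9402/20 → 2 → C, 42.0151/10 → 4 → E; chars CE.
Square: 0.9402/2 → 0, 2.0151/1 → 2; chars 02.
Subsquare: 0.9402/0.0833333 → 11 → l, 0.0151/0.0416667 → 0 → a; chars la.

CE02la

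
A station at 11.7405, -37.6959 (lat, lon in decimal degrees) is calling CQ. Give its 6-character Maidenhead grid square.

HK11dr

Shift to the Maidenhead origin (180°W, 90°S): lon 142.3041, lat 101.7405.
Field: 142.3041/20 → 7 → H, 101.7405/10 → 10 → K; chars HK.
Square: 2.3041/2 → 1, 1.7405/1 → 1; chars 11.
Subsquare: 0.3041/0.0833333 → 3 → d, 0.7405/0.0416667 → 17 → r; chars dr.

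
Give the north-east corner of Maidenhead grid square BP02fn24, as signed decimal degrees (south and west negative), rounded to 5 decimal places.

Field B=1, P=15: +1·20° lon, +15·10° lat → SW at lon -160°, lat 60°.
Square 0, 2: +0·2° lon, +2·1° lat → SW at lon -160°, lat 62°.
Subsquare f=5, n=13: +5·0.0833333° lon, +13·0.0416667° lat → SW at lon -159.583°, lat 62.5417°.
Extended square 2, 4: +2·0.00833333° lon, +4·0.00416667° lat → SW at lon -159.567°, lat 62.5583°.
Cell spans 0.00833333° lon × 0.00416667° lat. NE corner is SW corner plus one full cell.
latitude 62.56250, longitude -159.55833.

62.56250, -159.55833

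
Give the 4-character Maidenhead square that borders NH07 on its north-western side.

MH98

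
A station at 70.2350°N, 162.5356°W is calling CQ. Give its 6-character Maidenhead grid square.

Add 180° to longitude and 90° to latitude: 17.4644, 160.2350.
Field (20°×10°, letters A–R): 17.4644/20 → 0 → A, 160.2350/10 → 16 → Q; chars AQ.
Square (2°×1°, digits 0–9): 17.4644/2 → 8, 0.2350/1 → 0; chars 80.
Subsquare (5′×2.5′, letters a–x): 1.4644/0.0833333 → 17 → r, 0.2350/0.0416667 → 5 → f; chars rf.

AQ80rf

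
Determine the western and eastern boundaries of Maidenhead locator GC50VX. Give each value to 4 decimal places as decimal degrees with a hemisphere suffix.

48.2500° W, 48.1667° W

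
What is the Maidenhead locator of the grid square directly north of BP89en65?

Latitude extended square 5; +1 → 6.
The longitude characters are unchanged.

BP89en66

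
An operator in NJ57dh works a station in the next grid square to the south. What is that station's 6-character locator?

NJ57dg

Latitude subsquare h = 7; −1 → 6 = g.
The longitude characters are unchanged.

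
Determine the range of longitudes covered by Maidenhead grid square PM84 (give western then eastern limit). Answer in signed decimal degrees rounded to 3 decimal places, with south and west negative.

136.000, 138.000

Field P=15, M=12: +15·20° lon, +12·10° lat → SW at lon 120°, lat 30°.
Square 8, 4: +8·2° lon, +4·1° lat → SW at lon 136°, lat 34°.
Cell spans 2° lon × 1° lat.
west 136.000, east 138.000.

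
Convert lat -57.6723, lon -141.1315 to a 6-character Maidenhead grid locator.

BD92kh

Add 180° to longitude and 90° to latitude: 38.8685, 32.3277.
Field (20°×10°, letters A–R): 38.8685/20 → 1 → B, 32.3277/10 → 3 → D; chars BD.
Square (2°×1°, digits 0–9): 18.8685/2 → 9, 2.3277/1 → 2; chars 92.
Subsquare (5′×2.5′, letters a–x): 0.8685/0.0833333 → 10 → k, 0.3277/0.0416667 → 7 → h; chars kh.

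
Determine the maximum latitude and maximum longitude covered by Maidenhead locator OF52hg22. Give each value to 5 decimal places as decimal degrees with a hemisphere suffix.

37.73750° S, 110.60833° E

Field O=14, F=5: +14·20° lon, +5·10° lat → SW at lon 100°, lat -40°.
Square 5, 2: +5·2° lon, +2·1° lat → SW at lon 110°, lat -38°.
Subsquare h=7, g=6: +7·0.0833333° lon, +6·0.0416667° lat → SW at lon 110.583°, lat -37.75°.
Extended square 2, 2: +2·0.00833333° lon, +2·0.00416667° lat → SW at lon 110.6°, lat -37.7417°.
Cell spans 0.00833333° lon × 0.00416667° lat. NE corner is SW corner plus one full cell.
latitude 37.73750° S, longitude 110.60833° E.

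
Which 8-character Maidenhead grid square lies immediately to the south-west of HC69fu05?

Longitude extended square 0; −1 → -1, wraps to 9, carry into subsquare.
Longitude subsquare f = 5; −1 → 4 = e.
Latitude extended square 5; −1 → 4.

HC69eu94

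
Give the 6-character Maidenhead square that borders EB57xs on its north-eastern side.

EB67at

Longitude subsquare x = 23; +1 → 24, wraps to 0 = a, carry into square.
Longitude square 5; +1 → 6.
Latitude subsquare s = 18; +1 → 19 = t.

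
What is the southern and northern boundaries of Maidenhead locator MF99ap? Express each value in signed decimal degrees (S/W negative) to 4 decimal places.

-30.3750, -30.3333

Field M=12, F=5: +12·20° lon, +5·10° lat → SW at lon 60°, lat -40°.
Square 9, 9: +9·2° lon, +9·1° lat → SW at lon 78°, lat -31°.
Subsquare a=0, p=15: +0·0.0833333° lon, +15·0.0416667° lat → SW at lon 78°, lat -30.375°.
Cell spans 0.0833333° lon × 0.0416667° lat.
south -30.3750, north -30.3333.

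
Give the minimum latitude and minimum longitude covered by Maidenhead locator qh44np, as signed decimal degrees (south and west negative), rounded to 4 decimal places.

-15.3750, 149.0833

Field Q=16, H=7: +16·20° lon, +7·10° lat → SW at lon 140°, lat -20°.
Square 4, 4: +4·2° lon, +4·1° lat → SW at lon 148°, lat -16°.
Subsquare n=13, p=15: +13·0.0833333° lon, +15·0.0416667° lat → SW at lon 149.083°, lat -15.375°.
latitude -15.3750, longitude 149.0833.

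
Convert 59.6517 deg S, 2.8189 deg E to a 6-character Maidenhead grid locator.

Shift to the Maidenhead origin (180°W, 90°S): lon 182.8189, lat 30.3483.
Field: lon ⌊182.8189/20⌋ = 9 → J; lat ⌊30.3483/10⌋ = 3 → D.
Square: lon ⌊2.8189/2⌋ = 1; lat ⌊0.3483/1⌋ = 0.
Subsquare: lon ⌊0.8189/0.0833333⌋ = 9 → j; lat ⌊0.3483/0.0416667⌋ = 8 → i.

JD10ji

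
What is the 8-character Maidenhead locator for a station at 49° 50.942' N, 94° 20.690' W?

Offset from 180°W / 90°S: lon 85.65517°, lat 139.84903°.
Field (20°×10°, letters A–R): lon ⌊85.65517/20⌋ = 4 → E; lat ⌊139.84903/10⌋ = 13 → N.
Square (2°×1°, digits 0–9): lon ⌊5.65517/2⌋ = 2; lat ⌊9.84903/1⌋ = 9.
Subsquare (5′×2.5′, letters a–x): lon ⌊1.65517/0.0833333⌋ = 19 → t; lat ⌊0.84903/0.0416667⌋ = 20 → u.
Extended square (30″×15″, digits 0–9): lon ⌊0.07183/0.00833333⌋ = 8; lat ⌊0.01570/0.00416667⌋ = 3.

EN29tu83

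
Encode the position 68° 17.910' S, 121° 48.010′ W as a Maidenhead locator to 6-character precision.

CC91cq

Offset from 180°W / 90°S: lon 58.1998°, lat 21.7015°.
Field: lon ⌊58.1998/20⌋ = 2 → C; lat ⌊21.7015/10⌋ = 2 → C.
Square: lon ⌊18.1998/2⌋ = 9; lat ⌊1.7015/1⌋ = 1.
Subsquare: lon ⌊0.1998/0.0833333⌋ = 2 → c; lat ⌊0.7015/0.0416667⌋ = 16 → q.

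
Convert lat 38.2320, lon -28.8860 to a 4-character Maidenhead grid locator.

HM58

Add 180° to longitude and 90° to latitude: 151.11, 128.23.
Field: lon ⌊151.11/20⌋ = 7 → H; lat ⌊128.23/10⌋ = 12 → M.
Square: lon ⌊11.11/2⌋ = 5; lat ⌊8.23/1⌋ = 8.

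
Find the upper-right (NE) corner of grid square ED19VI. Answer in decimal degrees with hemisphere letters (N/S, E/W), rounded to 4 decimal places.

50.6250° S, 96.1667° W

Field E=4, D=3: +4·20° lon, +3·10° lat → SW at lon -100°, lat -60°.
Square 1, 9: +1·2° lon, +9·1° lat → SW at lon -98°, lat -51°.
Subsquare v=21, i=8: +21·0.0833333° lon, +8·0.0416667° lat → SW at lon -96.25°, lat -50.6667°.
Cell spans 0.0833333° lon × 0.0416667° lat. NE corner is SW corner plus one full cell.
latitude 50.6250° S, longitude 96.1667° W.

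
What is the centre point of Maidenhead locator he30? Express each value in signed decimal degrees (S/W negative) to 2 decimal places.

Field H=7, E=4: +7·20° lon, +4·10° lat → SW at lon -40°, lat -50°.
Square 3, 0: +3·2° lon, +0·1° lat → SW at lon -34°, lat -50°.
Cell spans 2° lon × 1° lat. Centre is SW corner plus half of each.
latitude -49.50, longitude -33.00.

-49.50, -33.00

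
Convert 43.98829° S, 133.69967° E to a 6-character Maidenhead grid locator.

PE66ua

Shift to the Maidenhead origin (180°W, 90°S): lon 313.6997, lat 46.0117.
Field (20°×10°, letters A–R): 313.6997/20 → 15 → P, 46.0117/10 → 4 → E; chars PE.
Square (2°×1°, digits 0–9): 13.6997/2 → 6, 6.0117/1 → 6; chars 66.
Subsquare (5′×2.5′, letters a–x): 1.6997/0.0833333 → 20 → u, 0.0117/0.0416667 → 0 → a; chars ua.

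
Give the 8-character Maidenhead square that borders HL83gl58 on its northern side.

HL83gl59

Latitude extended square 8; +1 → 9.
The longitude characters are unchanged.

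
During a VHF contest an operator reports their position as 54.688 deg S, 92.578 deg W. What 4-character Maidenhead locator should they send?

ED35

Shift to the Maidenhead origin (180°W, 90°S): lon 87.42, lat 35.31.
Field (20°×10°, letters A–R): lon ⌊87.42/20⌋ = 4 → E; lat ⌊35.31/10⌋ = 3 → D.
Square (2°×1°, digits 0–9): lon ⌊7.42/2⌋ = 3; lat ⌊5.31/1⌋ = 5.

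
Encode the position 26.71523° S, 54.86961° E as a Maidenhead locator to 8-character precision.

Shift to the Maidenhead origin (180°W, 90°S): lon 234.86961, lat 63.28477.
Field: lon ⌊234.86961/20⌋ = 11 → L; lat ⌊63.28477/10⌋ = 6 → G.
Square: lon ⌊14.86961/2⌋ = 7; lat ⌊3.28477/1⌋ = 3.
Subsquare: lon ⌊0.86961/0.0833333⌋ = 10 → k; lat ⌊0.28477/0.0416667⌋ = 6 → g.
Extended square: lon ⌊0.03628/0.00833333⌋ = 4; lat ⌊0.03477/0.00416667⌋ = 8.

LG73kg48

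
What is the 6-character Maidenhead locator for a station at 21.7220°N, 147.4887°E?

Shift to the Maidenhead origin (180°W, 90°S): lon 327.4887, lat 111.7220.
Field (20°×10°, letters A–R): lon ⌊327.4887/20⌋ = 16 → Q; lat ⌊111.7220/10⌋ = 11 → L.
Square (2°×1°, digits 0–9): lon ⌊7.4887/2⌋ = 3; lat ⌊1.7220/1⌋ = 1.
Subsquare (5′×2.5′, letters a–x): lon ⌊1.4887/0.0833333⌋ = 17 → r; lat ⌊0.7220/0.0416667⌋ = 17 → r.

QL31rr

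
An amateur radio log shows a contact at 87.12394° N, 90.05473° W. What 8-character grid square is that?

ER47xc39

Add 180° to longitude and 90° to latitude: 89.94527, 177.12394.
Field (20°×10°, letters A–R): 89.94527/20 → 4 → E, 177.12394/10 → 17 → R; chars ER.
Square (2°×1°, digits 0–9): 9.94527/2 → 4, 7.12394/1 → 7; chars 47.
Subsquare (5′×2.5′, letters a–x): 1.94527/0.0833333 → 23 → x, 0.12394/0.0416667 → 2 → c; chars xc.
Extended square (30″×15″, digits 0–9): 0.02860/0.00833333 → 3, 0.04061/0.00416667 → 9; chars 39.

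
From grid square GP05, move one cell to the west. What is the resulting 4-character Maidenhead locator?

FP95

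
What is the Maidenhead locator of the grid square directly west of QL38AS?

QL28xs

Longitude subsquare a = 0; −1 → -1, wraps to 23 = x, carry into square.
Longitude square 3; −1 → 2.
The latitude characters are unchanged.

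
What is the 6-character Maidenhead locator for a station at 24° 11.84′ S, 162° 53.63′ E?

Offset from 180°W / 90°S: lon 342.8938°, lat 65.8027°.
Field (20°×10°, letters A–R): 342.8938/20 → 17 → R, 65.8027/10 → 6 → G; chars RG.
Square (2°×1°, digits 0–9): 2.8938/2 → 1, 5.8027/1 → 5; chars 15.
Subsquare (5′×2.5′, letters a–x): 0.8938/0.0833333 → 10 → k, 0.8027/0.0416667 → 19 → t; chars kt.

RG15kt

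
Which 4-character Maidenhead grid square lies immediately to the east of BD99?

Longitude square 9; +1 → 10, wraps to 0, carry into field.
Longitude field B = 1; +1 → 2 = C.
The latitude characters are unchanged.

CD09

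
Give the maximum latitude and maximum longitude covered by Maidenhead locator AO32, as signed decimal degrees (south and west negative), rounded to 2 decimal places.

53.00, -172.00

Field A=0, O=14: +0·20° lon, +14·10° lat → SW at lon -180°, lat 50°.
Square 3, 2: +3·2° lon, +2·1° lat → SW at lon -174°, lat 52°.
Cell spans 2° lon × 1° lat. NE corner is SW corner plus one full cell.
latitude 53.00, longitude -172.00.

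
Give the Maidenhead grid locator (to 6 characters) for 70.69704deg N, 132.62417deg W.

CQ30qq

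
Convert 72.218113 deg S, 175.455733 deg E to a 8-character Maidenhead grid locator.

RB77rs47

Add 180° to longitude and 90° to latitude: 355.45573, 17.78189.
Field (20°×10°, letters A–R): lon ⌊355.45573/20⌋ = 17 → R; lat ⌊17.78189/10⌋ = 1 → B.
Square (2°×1°, digits 0–9): lon ⌊15.45573/2⌋ = 7; lat ⌊7.78189/1⌋ = 7.
Subsquare (5′×2.5′, letters a–x): lon ⌊1.45573/0.0833333⌋ = 17 → r; lat ⌊0.78189/0.0416667⌋ = 18 → s.
Extended square (30″×15″, digits 0–9): lon ⌊0.03907/0.00833333⌋ = 4; lat ⌊0.03189/0.00416667⌋ = 7.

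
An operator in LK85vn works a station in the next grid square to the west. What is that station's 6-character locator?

LK85un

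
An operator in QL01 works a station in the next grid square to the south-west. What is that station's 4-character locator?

PL90

Longitude square 0; −1 → -1, wraps to 9, carry into field.
Longitude field Q = 16; −1 → 15 = P.
Latitude square 1; −1 → 0.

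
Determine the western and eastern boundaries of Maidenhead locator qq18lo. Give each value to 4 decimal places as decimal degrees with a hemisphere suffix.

142.9167° E, 143.0000° E

Field Q=16, Q=16: +16·20° lon, +16·10° lat → SW at lon 140°, lat 70°.
Square 1, 8: +1·2° lon, +8·1° lat → SW at lon 142°, lat 78°.
Subsquare l=11, o=14: +11·0.0833333° lon, +14·0.0416667° lat → SW at lon 142.917°, lat 78.5833°.
Cell spans 0.0833333° lon × 0.0416667° lat.
west 142.9167° E, east 143.0000° E.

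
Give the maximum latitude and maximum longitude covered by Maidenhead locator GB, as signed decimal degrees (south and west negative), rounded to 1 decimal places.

-70.0, -40.0

Field G=6, B=1: +6·20° lon, +1·10° lat → SW at lon -60°, lat -80°.
Cell spans 20° lon × 10° lat. NE corner is SW corner plus one full cell.
latitude -70.0, longitude -40.0.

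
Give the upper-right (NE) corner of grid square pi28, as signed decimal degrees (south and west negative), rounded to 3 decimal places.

Field P=15, I=8: +15·20° lon, +8·10° lat → SW at lon 120°, lat -10°.
Square 2, 8: +2·2° lon, +8·1° lat → SW at lon 124°, lat -2°.
Cell spans 2° lon × 1° lat. NE corner is SW corner plus one full cell.
latitude -1.000, longitude 126.000.

-1.000, 126.000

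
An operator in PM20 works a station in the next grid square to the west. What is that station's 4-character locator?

Longitude square 2; −1 → 1.
The latitude characters are unchanged.

PM10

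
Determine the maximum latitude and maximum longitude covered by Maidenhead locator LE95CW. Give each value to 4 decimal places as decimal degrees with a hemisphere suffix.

Field L=11, E=4: +11·20° lon, +4·10° lat → SW at lon 40°, lat -50°.
Square 9, 5: +9·2° lon, +5·1° lat → SW at lon 58°, lat -45°.
Subsquare c=2, w=22: +2·0.0833333° lon, +22·0.0416667° lat → SW at lon 58.1667°, lat -44.0833°.
Cell spans 0.0833333° lon × 0.0416667° lat. NE corner is SW corner plus one full cell.
latitude 44.0417° S, longitude 58.2500° E.

44.0417° S, 58.2500° E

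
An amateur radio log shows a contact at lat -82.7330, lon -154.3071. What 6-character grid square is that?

Add 180° to longitude and 90° to latitude: 25.6929, 7.2670.
Field: 25.6929/20 → 1 → B, 7.2670/10 → 0 → A; chars BA.
Square: 5.6929/2 → 2, 7.2670/1 → 7; chars 27.
Subsquare: 1.6929/0.0833333 → 20 → u, 0.2670/0.0416667 → 6 → g; chars ug.

BA27ug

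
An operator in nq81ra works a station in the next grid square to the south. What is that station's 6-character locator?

Latitude subsquare a = 0; −1 → -1, wraps to 23 = x, carry into square.
Latitude square 1; −1 → 0.
The longitude characters are unchanged.

NQ80rx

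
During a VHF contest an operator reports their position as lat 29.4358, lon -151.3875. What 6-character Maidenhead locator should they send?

BL49hk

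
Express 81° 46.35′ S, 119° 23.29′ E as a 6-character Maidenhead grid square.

Add 180° to longitude and 90° to latitude: 299.3882, 8.2275.
Field: 299.3882/20 → 14 → O, 8.2275/10 → 0 → A; chars OA.
Square: 19.3882/2 → 9, 8.2275/1 → 8; chars 98.
Subsquare: 1.3882/0.0833333 → 16 → q, 0.2275/0.0416667 → 5 → f; chars qf.

OA98qf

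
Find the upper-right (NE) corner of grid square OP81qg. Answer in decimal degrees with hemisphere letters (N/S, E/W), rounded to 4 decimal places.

Field O=14, P=15: +14·20° lon, +15·10° lat → SW at lon 100°, lat 60°.
Square 8, 1: +8·2° lon, +1·1° lat → SW at lon 116°, lat 61°.
Subsquare q=16, g=6: +16·0.0833333° lon, +6·0.0416667° lat → SW at lon 117.333°, lat 61.25°.
Cell spans 0.0833333° lon × 0.0416667° lat. NE corner is SW corner plus one full cell.
latitude 61.2917° N, longitude 117.4167° E.

61.2917° N, 117.4167° E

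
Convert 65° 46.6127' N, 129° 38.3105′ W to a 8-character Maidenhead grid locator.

CP55es36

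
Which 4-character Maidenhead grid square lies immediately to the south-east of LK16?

LK25

Longitude square 1; +1 → 2.
Latitude square 6; −1 → 5.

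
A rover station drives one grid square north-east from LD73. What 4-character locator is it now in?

LD84

Longitude square 7; +1 → 8.
Latitude square 3; +1 → 4.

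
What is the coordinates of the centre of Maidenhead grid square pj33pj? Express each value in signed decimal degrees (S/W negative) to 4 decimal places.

3.3958, 127.2917

Field P=15, J=9: +15·20° lon, +9·10° lat → SW at lon 120°, lat 0°.
Square 3, 3: +3·2° lon, +3·1° lat → SW at lon 126°, lat 3°.
Subsquare p=15, j=9: +15·0.0833333° lon, +9·0.0416667° lat → SW at lon 127.25°, lat 3.375°.
Cell spans 0.0833333° lon × 0.0416667° lat. Centre is SW corner plus half of each.
latitude 3.3958, longitude 127.2917.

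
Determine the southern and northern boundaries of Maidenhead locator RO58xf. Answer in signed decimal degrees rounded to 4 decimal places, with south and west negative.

58.2083, 58.2500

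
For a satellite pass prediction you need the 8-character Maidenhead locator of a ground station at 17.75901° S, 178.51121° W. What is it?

Offset from 180°W / 90°S: lon 1.48879°, lat 72.24099°.
Field (20°×10°, letters A–R): lon ⌊1.48879/20⌋ = 0 → A; lat ⌊72.24099/10⌋ = 7 → H.
Square (2°×1°, digits 0–9): lon ⌊1.48879/2⌋ = 0; lat ⌊2.24099/1⌋ = 2.
Subsquare (5′×2.5′, letters a–x): lon ⌊1.48879/0.0833333⌋ = 17 → r; lat ⌊0.24099/0.0416667⌋ = 5 → f.
Extended square (30″×15″, digits 0–9): lon ⌊0.07212/0.00833333⌋ = 8; lat ⌊0.03266/0.00416667⌋ = 7.

AH02rf87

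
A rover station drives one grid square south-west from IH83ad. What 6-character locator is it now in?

IH73xc

Longitude subsquare a = 0; −1 → -1, wraps to 23 = x, carry into square.
Longitude square 8; −1 → 7.
Latitude subsquare d = 3; −1 → 2 = c.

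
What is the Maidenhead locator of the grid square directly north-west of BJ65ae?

BJ55xf

Longitude subsquare a = 0; −1 → -1, wraps to 23 = x, carry into square.
Longitude square 6; −1 → 5.
Latitude subsquare e = 4; +1 → 5 = f.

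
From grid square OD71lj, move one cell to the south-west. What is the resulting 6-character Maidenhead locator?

OD71ki

Longitude subsquare l = 11; −1 → 10 = k.
Latitude subsquare j = 9; −1 → 8 = i.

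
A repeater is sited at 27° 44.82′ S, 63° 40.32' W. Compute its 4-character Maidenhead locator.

Offset from 180°W / 90°S: lon 116.33°, lat 62.25°.
Field: 116.33/20 → 5 → F, 62.25/10 → 6 → G; chars FG.
Square: 16.33/2 → 8, 2.25/1 → 2; chars 82.

FG82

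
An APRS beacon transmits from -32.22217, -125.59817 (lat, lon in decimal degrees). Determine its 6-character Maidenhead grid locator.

CF77es

Shift to the Maidenhead origin (180°W, 90°S): lon 54.4018, lat 57.7778.
Field: lon ⌊54.4018/20⌋ = 2 → C; lat ⌊57.7778/10⌋ = 5 → F.
Square: lon ⌊14.4018/2⌋ = 7; lat ⌊7.7778/1⌋ = 7.
Subsquare: lon ⌊0.4018/0.0833333⌋ = 4 → e; lat ⌊0.7778/0.0416667⌋ = 18 → s.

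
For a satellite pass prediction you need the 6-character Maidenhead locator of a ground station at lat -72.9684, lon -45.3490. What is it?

GB77ha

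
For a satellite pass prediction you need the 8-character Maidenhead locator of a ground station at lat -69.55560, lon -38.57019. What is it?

HC00rk16

Shift to the Maidenhead origin (180°W, 90°S): lon 141.42981, lat 20.44440.
Field: 141.42981/20 → 7 → H, 20.44440/10 → 2 → C; chars HC.
Square: 1.42981/2 → 0, 0.44440/1 → 0; chars 00.
Subsquare: 1.42981/0.0833333 → 17 → r, 0.44440/0.0416667 → 10 → k; chars rk.
Extended square: 0.01314/0.00833333 → 1, 0.02773/0.00416667 → 6; chars 16.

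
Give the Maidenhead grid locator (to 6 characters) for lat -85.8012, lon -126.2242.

CA64ve

Offset from 180°W / 90°S: lon 53.7758°, lat 4.1988°.
Field: 53.7758/20 → 2 → C, 4.1988/10 → 0 → A; chars CA.
Square: 13.7758/2 → 6, 4.1988/1 → 4; chars 64.
Subsquare: 1.7758/0.0833333 → 21 → v, 0.1988/0.0416667 → 4 → e; chars ve.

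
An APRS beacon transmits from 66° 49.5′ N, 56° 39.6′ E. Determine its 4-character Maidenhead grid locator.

Add 180° to longitude and 90° to latitude: 236.66, 156.82.
Field (20°×10°, letters A–R): 236.66/20 → 11 → L, 156.82/10 → 15 → P; chars LP.
Square (2°×1°, digits 0–9): 16.66/2 → 8, 6.82/1 → 6; chars 86.

LP86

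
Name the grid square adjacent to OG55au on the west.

OG45xu

Longitude subsquare a = 0; −1 → -1, wraps to 23 = x, carry into square.
Longitude square 5; −1 → 4.
The latitude characters are unchanged.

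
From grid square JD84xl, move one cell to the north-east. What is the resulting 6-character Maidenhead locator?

JD94am

Longitude subsquare x = 23; +1 → 24, wraps to 0 = a, carry into square.
Longitude square 8; +1 → 9.
Latitude subsquare l = 11; +1 → 12 = m.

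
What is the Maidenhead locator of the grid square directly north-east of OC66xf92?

Longitude extended square 9; +1 → 10, wraps to 0, carry into subsquare.
Longitude subsquare x = 23; +1 → 24, wraps to 0 = a, carry into square.
Longitude square 6; +1 → 7.
Latitude extended square 2; +1 → 3.

OC76af03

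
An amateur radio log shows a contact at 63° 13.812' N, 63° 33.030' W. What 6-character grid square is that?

Offset from 180°W / 90°S: lon 116.4495°, lat 153.2302°.
Field: 116.4495/20 → 5 → F, 153.2302/10 → 15 → P; chars FP.
Square: 16.4495/2 → 8, 3.2302/1 → 3; chars 83.
Subsquare: 0.4495/0.0833333 → 5 → f, 0.2302/0.0416667 → 5 → f; chars ff.

FP83ff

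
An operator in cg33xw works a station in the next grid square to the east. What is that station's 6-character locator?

Longitude subsquare x = 23; +1 → 24, wraps to 0 = a, carry into square.
Longitude square 3; +1 → 4.
The latitude characters are unchanged.

CG43aw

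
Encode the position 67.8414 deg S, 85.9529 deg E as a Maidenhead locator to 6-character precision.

Add 180° to longitude and 90° to latitude: 265.9529, 22.1586.
Field (20°×10°, letters A–R): 265.9529/20 → 13 → N, 22.1586/10 → 2 → C; chars NC.
Square (2°×1°, digits 0–9): 5.9529/2 → 2, 2.1586/1 → 2; chars 22.
Subsquare (5′×2.5′, letters a–x): 1.9529/0.0833333 → 23 → x, 0.1586/0.0416667 → 3 → d; chars xd.

NC22xd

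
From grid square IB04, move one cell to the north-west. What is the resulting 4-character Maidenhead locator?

Longitude square 0; −1 → -1, wraps to 9, carry into field.
Longitude field I = 8; −1 → 7 = H.
Latitude square 4; +1 → 5.

HB95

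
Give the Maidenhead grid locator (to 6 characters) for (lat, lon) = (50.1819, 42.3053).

LO10de

Shift to the Maidenhead origin (180°W, 90°S): lon 222.3053, lat 140.1819.
Field: lon ⌊222.3053/20⌋ = 11 → L; lat ⌊140.1819/10⌋ = 14 → O.
Square: lon ⌊2.3053/2⌋ = 1; lat ⌊0.1819/1⌋ = 0.
Subsquare: lon ⌊0.3053/0.0833333⌋ = 3 → d; lat ⌊0.1819/0.0416667⌋ = 4 → e.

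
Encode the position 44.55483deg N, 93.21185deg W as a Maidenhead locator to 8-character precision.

EN34jn43

Add 180° to longitude and 90° to latitude: 86.78815, 134.55483.
Field: 86.78815/20 → 4 → E, 134.55483/10 → 13 → N; chars EN.
Square: 6.78815/2 → 3, 4.55483/1 → 4; chars 34.
Subsquare: 0.78815/0.0833333 → 9 → j, 0.55483/0.0416667 → 13 → n; chars jn.
Extended square: 0.03815/0.00833333 → 4, 0.01316/0.00416667 → 3; chars 43.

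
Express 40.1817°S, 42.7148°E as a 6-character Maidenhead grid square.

Add 180° to longitude and 90° to latitude: 222.7148, 49.8183.
Field: lon ⌊222.7148/20⌋ = 11 → L; lat ⌊49.8183/10⌋ = 4 → E.
Square: lon ⌊2.7148/2⌋ = 1; lat ⌊9.8183/1⌋ = 9.
Subsquare: lon ⌊0.7148/0.0833333⌋ = 8 → i; lat ⌊0.8183/0.0416667⌋ = 19 → t.

LE19it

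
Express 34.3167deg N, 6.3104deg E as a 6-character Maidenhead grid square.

JM34dh

Offset from 180°W / 90°S: lon 186.3104°, lat 124.3167°.
Field: 186.3104/20 → 9 → J, 124.3167/10 → 12 → M; chars JM.
Square: 6.3104/2 → 3, 4.3167/1 → 4; chars 34.
Subsquare: 0.3104/0.0833333 → 3 → d, 0.3167/0.0416667 → 7 → h; chars dh.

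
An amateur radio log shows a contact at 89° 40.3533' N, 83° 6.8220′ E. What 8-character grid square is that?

NR19nq31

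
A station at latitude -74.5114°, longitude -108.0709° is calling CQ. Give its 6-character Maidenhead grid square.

DB55xl

Add 180° to longitude and 90° to latitude: 71.9291, 15.4886.
Field (20°×10°, letters A–R): 71.9291/20 → 3 → D, 15.4886/10 → 1 → B; chars DB.
Square (2°×1°, digits 0–9): 11.9291/2 → 5, 5.4886/1 → 5; chars 55.
Subsquare (5′×2.5′, letters a–x): 1.9291/0.0833333 → 23 → x, 0.4886/0.0416667 → 11 → l; chars xl.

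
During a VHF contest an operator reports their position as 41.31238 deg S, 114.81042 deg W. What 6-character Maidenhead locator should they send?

DE28oq

Shift to the Maidenhead origin (180°W, 90°S): lon 65.1896, lat 48.6876.
Field: 65.1896/20 → 3 → D, 48.6876/10 → 4 → E; chars DE.
Square: 5.1896/2 → 2, 8.6876/1 → 8; chars 28.
Subsquare: 1.1896/0.0833333 → 14 → o, 0.6876/0.0416667 → 16 → q; chars oq.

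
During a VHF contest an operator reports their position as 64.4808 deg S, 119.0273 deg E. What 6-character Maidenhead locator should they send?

OC95mm

Shift to the Maidenhead origin (180°W, 90°S): lon 299.0273, lat 25.5192.
Field: 299.0273/20 → 14 → O, 25.5192/10 → 2 → C; chars OC.
Square: 19.0273/2 → 9, 5.5192/1 → 5; chars 95.
Subsquare: 1.0273/0.0833333 → 12 → m, 0.5192/0.0416667 → 12 → m; chars mm.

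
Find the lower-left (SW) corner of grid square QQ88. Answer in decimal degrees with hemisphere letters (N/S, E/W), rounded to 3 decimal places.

78.000° N, 156.000° E

Field Q=16, Q=16: +16·20° lon, +16·10° lat → SW at lon 140°, lat 70°.
Square 8, 8: +8·2° lon, +8·1° lat → SW at lon 156°, lat 78°.
latitude 78.000° N, longitude 156.000° E.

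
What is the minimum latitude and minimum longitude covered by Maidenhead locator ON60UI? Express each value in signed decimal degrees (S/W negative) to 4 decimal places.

40.3333, 113.6667

Field O=14, N=13: +14·20° lon, +13·10° lat → SW at lon 100°, lat 40°.
Square 6, 0: +6·2° lon, +0·1° lat → SW at lon 112°, lat 40°.
Subsquare u=20, i=8: +20·0.0833333° lon, +8·0.0416667° lat → SW at lon 113.667°, lat 40.3333°.
latitude 40.3333, longitude 113.6667.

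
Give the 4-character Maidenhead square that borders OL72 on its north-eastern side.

OL83

Longitude square 7; +1 → 8.
Latitude square 2; +1 → 3.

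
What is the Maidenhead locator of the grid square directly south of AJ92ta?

AJ91tx

Latitude subsquare a = 0; −1 → -1, wraps to 23 = x, carry into square.
Latitude square 2; −1 → 1.
The longitude characters are unchanged.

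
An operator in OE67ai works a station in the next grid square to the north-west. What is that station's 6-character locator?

Longitude subsquare a = 0; −1 → -1, wraps to 23 = x, carry into square.
Longitude square 6; −1 → 5.
Latitude subsquare i = 8; +1 → 9 = j.

OE57xj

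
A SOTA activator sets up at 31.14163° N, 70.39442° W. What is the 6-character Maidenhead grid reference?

Add 180° to longitude and 90° to latitude: 109.6056, 121.1416.
Field (20°×10°, letters A–R): 109.6056/20 → 5 → F, 121.1416/10 → 12 → M; chars FM.
Square (2°×1°, digits 0–9): 9.6056/2 → 4, 1.1416/1 → 1; chars 41.
Subsquare (5′×2.5′, letters a–x): 1.6056/0.0833333 → 19 → t, 0.1416/0.0416667 → 3 → d; chars td.

FM41td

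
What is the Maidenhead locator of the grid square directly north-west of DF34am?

DF24xn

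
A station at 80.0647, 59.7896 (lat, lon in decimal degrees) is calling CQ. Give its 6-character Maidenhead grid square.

LR90vb

Offset from 180°W / 90°S: lon 239.7896°, lat 170.0647°.
Field: 239.7896/20 → 11 → L, 170.0647/10 → 17 → R; chars LR.
Square: 19.7896/2 → 9, 0.0647/1 → 0; chars 90.
Subsquare: 1.7896/0.0833333 → 21 → v, 0.0647/0.0416667 → 1 → b; chars vb.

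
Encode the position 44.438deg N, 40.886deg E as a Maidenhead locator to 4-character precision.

Shift to the Maidenhead origin (180°W, 90°S): lon 220.89, lat 134.44.
Field: lon ⌊220.89/20⌋ = 11 → L; lat ⌊134.44/10⌋ = 13 → N.
Square: lon ⌊0.89/2⌋ = 0; lat ⌊4.44/1⌋ = 4.

LN04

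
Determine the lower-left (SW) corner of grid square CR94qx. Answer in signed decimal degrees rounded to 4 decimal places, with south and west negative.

84.9583, -120.6667

Field C=2, R=17: +2·20° lon, +17·10° lat → SW at lon -140°, lat 80°.
Square 9, 4: +9·2° lon, +4·1° lat → SW at lon -122°, lat 84°.
Subsquare q=16, x=23: +16·0.0833333° lon, +23·0.0416667° lat → SW at lon -120.667°, lat 84.9583°.
latitude 84.9583, longitude -120.6667.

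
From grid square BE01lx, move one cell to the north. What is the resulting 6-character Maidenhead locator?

BE02la

Latitude subsquare x = 23; +1 → 24, wraps to 0 = a, carry into square.
Latitude square 1; +1 → 2.
The longitude characters are unchanged.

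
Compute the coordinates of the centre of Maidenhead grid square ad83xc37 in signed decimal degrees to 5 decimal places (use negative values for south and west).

-56.88542, -162.05417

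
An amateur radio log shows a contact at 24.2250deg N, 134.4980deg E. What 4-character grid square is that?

PL74

Add 180° to longitude and 90° to latitude: 314.50, 114.22.
Field: 314.50/20 → 15 → P, 114.22/10 → 11 → L; chars PL.
Square: 14.50/2 → 7, 4.22/1 → 4; chars 74.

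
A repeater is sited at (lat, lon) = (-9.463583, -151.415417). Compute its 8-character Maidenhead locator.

BI40hm08

Shift to the Maidenhead origin (180°W, 90°S): lon 28.58458, lat 80.53642.
Field: 28.58458/20 → 1 → B, 80.53642/10 → 8 → I; chars BI.
Square: 8.58458/2 → 4, 0.53642/1 → 0; chars 40.
Subsquare: 0.58458/0.0833333 → 7 → h, 0.53642/0.0416667 → 12 → m; chars hm.
Extended square: 0.00125/0.00833333 → 0, 0.03642/0.00416667 → 8; chars 08.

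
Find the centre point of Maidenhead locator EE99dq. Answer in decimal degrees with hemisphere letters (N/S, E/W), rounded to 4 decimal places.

40.3125° S, 81.7083° W

Field E=4, E=4: +4·20° lon, +4·10° lat → SW at lon -100°, lat -50°.
Square 9, 9: +9·2° lon, +9·1° lat → SW at lon -82°, lat -41°.
Subsquare d=3, q=16: +3·0.0833333° lon, +16·0.0416667° lat → SW at lon -81.75°, lat -40.3333°.
Cell spans 0.0833333° lon × 0.0416667° lat. Centre is SW corner plus half of each.
latitude 40.3125° S, longitude 81.7083° W.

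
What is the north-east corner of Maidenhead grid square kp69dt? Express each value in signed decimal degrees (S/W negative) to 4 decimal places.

Field K=10, P=15: +10·20° lon, +15·10° lat → SW at lon 20°, lat 60°.
Square 6, 9: +6·2° lon, +9·1° lat → SW at lon 32°, lat 69°.
Subsquare d=3, t=19: +3·0.0833333° lon, +19·0.0416667° lat → SW at lon 32.25°, lat 69.7917°.
Cell spans 0.0833333° lon × 0.0416667° lat. NE corner is SW corner plus one full cell.
latitude 69.8333, longitude 32.3333.

69.8333, 32.3333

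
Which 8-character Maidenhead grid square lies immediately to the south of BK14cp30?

BK14co39

Latitude extended square 0; −1 → -1, wraps to 9, carry into subsquare.
Latitude subsquare p = 15; −1 → 14 = o.
The longitude characters are unchanged.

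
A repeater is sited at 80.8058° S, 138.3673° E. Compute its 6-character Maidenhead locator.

Add 180° to longitude and 90° to latitude: 318.3673, 9.1942.
Field: 318.3673/20 → 15 → P, 9.1942/10 → 0 → A; chars PA.
Square: 18.3673/2 → 9, 9.1942/1 → 9; chars 99.
Subsquare: 0.3673/0.0833333 → 4 → e, 0.1942/0.0416667 → 4 → e; chars ee.

PA99ee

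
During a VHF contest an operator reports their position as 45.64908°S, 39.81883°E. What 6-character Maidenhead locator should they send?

Shift to the Maidenhead origin (180°W, 90°S): lon 219.8188, lat 44.3509.
Field (20°×10°, letters A–R): lon ⌊219.8188/20⌋ = 10 → K; lat ⌊44.3509/10⌋ = 4 → E.
Square (2°×1°, digits 0–9): lon ⌊19.8188/2⌋ = 9; lat ⌊4.3509/1⌋ = 4.
Subsquare (5′×2.5′, letters a–x): lon ⌊1.8188/0.0833333⌋ = 21 → v; lat ⌊0.3509/0.0416667⌋ = 8 → i.

KE94vi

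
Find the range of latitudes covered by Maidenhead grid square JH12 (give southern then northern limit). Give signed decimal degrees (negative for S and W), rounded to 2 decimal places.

-18.00, -17.00

Field J=9, H=7: +9·20° lon, +7·10° lat → SW at lon 0°, lat -20°.
Square 1, 2: +1·2° lon, +2·1° lat → SW at lon 2°, lat -18°.
Cell spans 2° lon × 1° lat.
south -18.00, north -17.00.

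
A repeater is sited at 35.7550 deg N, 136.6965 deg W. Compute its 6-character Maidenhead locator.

CM15ps

Add 180° to longitude and 90° to latitude: 43.3035, 125.7550.
Field: lon ⌊43.3035/20⌋ = 2 → C; lat ⌊125.7550/10⌋ = 12 → M.
Square: lon ⌊3.3035/2⌋ = 1; lat ⌊5.7550/1⌋ = 5.
Subsquare: lon ⌊1.3035/0.0833333⌋ = 15 → p; lat ⌊0.7550/0.0416667⌋ = 18 → s.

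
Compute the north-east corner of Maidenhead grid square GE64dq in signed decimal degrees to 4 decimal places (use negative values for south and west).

Field G=6, E=4: +6·20° lon, +4·10° lat → SW at lon -60°, lat -50°.
Square 6, 4: +6·2° lon, +4·1° lat → SW at lon -48°, lat -46°.
Subsquare d=3, q=16: +3·0.0833333° lon, +16·0.0416667° lat → SW at lon -47.75°, lat -45.3333°.
Cell spans 0.0833333° lon × 0.0416667° lat. NE corner is SW corner plus one full cell.
latitude -45.2917, longitude -47.6667.

-45.2917, -47.6667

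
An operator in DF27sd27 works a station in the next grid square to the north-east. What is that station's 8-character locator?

Longitude extended square 2; +1 → 3.
Latitude extended square 7; +1 → 8.

DF27sd38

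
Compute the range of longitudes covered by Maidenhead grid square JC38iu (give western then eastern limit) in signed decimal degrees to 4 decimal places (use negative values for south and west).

6.6667, 6.7500

Field J=9, C=2: +9·20° lon, +2·10° lat → SW at lon 0°, lat -70°.
Square 3, 8: +3·2° lon, +8·1° lat → SW at lon 6°, lat -62°.
Subsquare i=8, u=20: +8·0.0833333° lon, +20·0.0416667° lat → SW at lon 6.66667°, lat -61.1667°.
Cell spans 0.0833333° lon × 0.0416667° lat.
west 6.6667, east 6.7500.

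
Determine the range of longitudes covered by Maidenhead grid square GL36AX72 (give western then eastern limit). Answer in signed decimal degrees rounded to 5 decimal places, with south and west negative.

Field G=6, L=11: +6·20° lon, +11·10° lat → SW at lon -60°, lat 20°.
Square 3, 6: +3·2° lon, +6·1° lat → SW at lon -54°, lat 26°.
Subsquare a=0, x=23: +0·0.0833333° lon, +23·0.0416667° lat → SW at lon -54°, lat 26.9583°.
Extended square 7, 2: +7·0.00833333° lon, +2·0.00416667° lat → SW at lon -53.9417°, lat 26.9667°.
Cell spans 0.00833333° lon × 0.00416667° lat.
west -53.94167, east -53.93333.

-53.94167, -53.93333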